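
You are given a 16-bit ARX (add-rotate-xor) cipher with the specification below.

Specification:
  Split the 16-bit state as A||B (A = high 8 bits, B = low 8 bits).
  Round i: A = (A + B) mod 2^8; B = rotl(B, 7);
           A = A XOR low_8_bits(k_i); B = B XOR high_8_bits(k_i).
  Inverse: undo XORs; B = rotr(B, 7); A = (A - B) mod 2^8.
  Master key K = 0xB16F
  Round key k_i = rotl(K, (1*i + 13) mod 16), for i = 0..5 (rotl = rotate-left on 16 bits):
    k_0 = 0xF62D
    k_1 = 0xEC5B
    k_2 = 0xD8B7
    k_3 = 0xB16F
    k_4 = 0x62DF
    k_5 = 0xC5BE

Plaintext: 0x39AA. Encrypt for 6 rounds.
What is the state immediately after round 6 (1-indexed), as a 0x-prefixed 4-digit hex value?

s_0 = plaintext = 0x39AA
s_1 = Round(s_0, k_0) = 0xCEA3
s_2 = Round(s_1, k_1) = 0x2A3D
s_3 = Round(s_2, k_2) = 0xD046
s_4 = Round(s_3, k_3) = 0x7992
s_5 = Round(s_4, k_4) = 0xD42B
s_6 = Round(s_5, k_5) = 0x4150

0x4150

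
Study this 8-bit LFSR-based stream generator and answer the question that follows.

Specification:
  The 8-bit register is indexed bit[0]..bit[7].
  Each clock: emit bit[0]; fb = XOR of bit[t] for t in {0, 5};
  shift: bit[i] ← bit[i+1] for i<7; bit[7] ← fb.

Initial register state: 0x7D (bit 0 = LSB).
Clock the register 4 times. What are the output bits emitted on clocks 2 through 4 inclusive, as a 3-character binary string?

reg_0 = 0x7D
clock 1: out=1, reg = 0x3E
clock 2: out=0, reg = 0x9F
clock 3: out=1, reg = 0xCF
clock 4: out=1, reg = 0xE7

011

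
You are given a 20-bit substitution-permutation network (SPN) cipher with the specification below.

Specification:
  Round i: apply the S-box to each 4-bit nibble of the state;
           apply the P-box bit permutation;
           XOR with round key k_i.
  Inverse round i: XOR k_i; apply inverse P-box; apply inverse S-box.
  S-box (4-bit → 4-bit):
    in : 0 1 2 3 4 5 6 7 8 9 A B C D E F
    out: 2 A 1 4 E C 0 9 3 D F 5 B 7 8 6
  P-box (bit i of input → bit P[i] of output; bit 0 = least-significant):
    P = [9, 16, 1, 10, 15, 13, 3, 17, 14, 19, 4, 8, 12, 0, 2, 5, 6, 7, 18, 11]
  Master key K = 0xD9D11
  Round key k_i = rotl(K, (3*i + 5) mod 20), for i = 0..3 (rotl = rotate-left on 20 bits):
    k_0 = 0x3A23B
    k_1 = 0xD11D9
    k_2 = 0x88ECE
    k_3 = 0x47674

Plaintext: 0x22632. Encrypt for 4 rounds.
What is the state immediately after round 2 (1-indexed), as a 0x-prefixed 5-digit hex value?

0x381DF

s_0 = plaintext = 0x22632
s_1 = Round(s_0, k_0) = 0x3B073
s_2 = Round(s_1, k_1) = 0x381DF
s_3 = Round(s_2, k_2) = 0x53FC5
s_4 = Round(s_3, k_3) = 0xADA62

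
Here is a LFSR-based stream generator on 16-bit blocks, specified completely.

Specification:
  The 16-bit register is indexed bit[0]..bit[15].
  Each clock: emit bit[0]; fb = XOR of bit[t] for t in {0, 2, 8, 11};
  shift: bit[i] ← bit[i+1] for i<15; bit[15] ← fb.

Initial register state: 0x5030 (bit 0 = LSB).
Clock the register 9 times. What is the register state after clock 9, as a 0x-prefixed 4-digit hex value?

reg_0 = 0x5030
clock 1: out=0, reg = 0x2818
clock 2: out=0, reg = 0x940C
clock 3: out=0, reg = 0xCA06
clock 4: out=0, reg = 0x6503
clock 5: out=1, reg = 0x3281
clock 6: out=1, reg = 0x9940
clock 7: out=0, reg = 0x4CA0
clock 8: out=0, reg = 0xA650
clock 9: out=0, reg = 0x5328

0x5328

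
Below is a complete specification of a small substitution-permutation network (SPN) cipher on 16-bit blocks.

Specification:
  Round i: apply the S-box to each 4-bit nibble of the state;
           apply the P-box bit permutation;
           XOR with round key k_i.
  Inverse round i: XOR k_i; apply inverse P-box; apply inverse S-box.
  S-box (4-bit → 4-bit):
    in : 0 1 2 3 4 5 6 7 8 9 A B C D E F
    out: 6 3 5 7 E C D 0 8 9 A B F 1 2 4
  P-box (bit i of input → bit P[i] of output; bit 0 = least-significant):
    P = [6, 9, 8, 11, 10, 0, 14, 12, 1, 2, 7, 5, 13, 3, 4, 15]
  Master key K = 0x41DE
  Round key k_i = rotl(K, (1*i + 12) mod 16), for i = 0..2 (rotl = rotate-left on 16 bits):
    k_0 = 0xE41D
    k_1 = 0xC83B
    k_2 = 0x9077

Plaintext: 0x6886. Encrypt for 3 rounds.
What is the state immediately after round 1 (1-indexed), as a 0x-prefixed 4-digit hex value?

0x5D6D

s_0 = plaintext = 0x6886
s_1 = Round(s_0, k_0) = 0x5D6D
s_2 = Round(s_1, k_1) = 0x1C69
s_3 = Round(s_2, k_2) = 0xEC99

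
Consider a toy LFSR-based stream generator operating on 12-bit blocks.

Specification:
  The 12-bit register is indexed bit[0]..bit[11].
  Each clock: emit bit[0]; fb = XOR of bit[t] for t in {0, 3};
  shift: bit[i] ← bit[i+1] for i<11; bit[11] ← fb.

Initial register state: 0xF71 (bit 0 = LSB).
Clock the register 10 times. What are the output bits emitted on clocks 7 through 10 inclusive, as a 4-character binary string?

reg_0 = 0xF71
clock 1: out=1, reg = 0xFB8
clock 2: out=0, reg = 0xFDC
clock 3: out=0, reg = 0xFEE
clock 4: out=0, reg = 0xFF7
clock 5: out=1, reg = 0xFFB
clock 6: out=1, reg = 0x7FD
clock 7: out=1, reg = 0x3FE
clock 8: out=0, reg = 0x9FF
clock 9: out=1, reg = 0x4FF
clock 10: out=1, reg = 0x27F

1011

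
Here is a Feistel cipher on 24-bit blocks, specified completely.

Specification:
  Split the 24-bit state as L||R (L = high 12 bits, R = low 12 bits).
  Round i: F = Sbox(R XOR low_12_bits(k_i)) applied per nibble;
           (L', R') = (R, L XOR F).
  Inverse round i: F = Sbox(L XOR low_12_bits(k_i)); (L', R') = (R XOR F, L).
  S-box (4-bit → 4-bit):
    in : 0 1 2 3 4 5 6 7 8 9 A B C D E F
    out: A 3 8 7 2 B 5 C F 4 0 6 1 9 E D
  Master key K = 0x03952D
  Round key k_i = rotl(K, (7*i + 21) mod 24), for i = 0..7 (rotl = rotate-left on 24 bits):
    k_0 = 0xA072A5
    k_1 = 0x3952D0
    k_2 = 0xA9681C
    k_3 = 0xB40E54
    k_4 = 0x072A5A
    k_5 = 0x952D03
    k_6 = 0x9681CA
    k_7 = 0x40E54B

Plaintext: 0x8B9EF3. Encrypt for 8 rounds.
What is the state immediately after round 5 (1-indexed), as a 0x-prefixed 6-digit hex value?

s_0 = plaintext = 0x8B9EF3
s_1 = Round(s_0, k_0) = 0xEF390C
s_2 = Round(s_1, k_1) = 0x90C862
s_3 = Round(s_2, k_2) = 0x8623C2
s_4 = Round(s_3, k_3) = 0x3C2127
s_5 = Round(s_4, k_4) = 0x12750B
s_6 = Round(s_5, k_5) = 0x50BE88
s_7 = Round(s_6, k_6) = 0xE88823
s_8 = Round(s_7, k_7) = 0x8237D7

0x12750B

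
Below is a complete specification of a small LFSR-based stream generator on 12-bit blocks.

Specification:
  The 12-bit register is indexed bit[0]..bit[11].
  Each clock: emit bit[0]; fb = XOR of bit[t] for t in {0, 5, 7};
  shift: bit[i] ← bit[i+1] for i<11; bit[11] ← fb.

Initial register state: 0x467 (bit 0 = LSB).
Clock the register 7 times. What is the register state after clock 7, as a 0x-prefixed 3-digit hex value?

0x988

reg_0 = 0x467
clock 1: out=1, reg = 0x233
clock 2: out=1, reg = 0x119
clock 3: out=1, reg = 0x88C
clock 4: out=0, reg = 0xC46
clock 5: out=0, reg = 0x623
clock 6: out=1, reg = 0x311
clock 7: out=1, reg = 0x988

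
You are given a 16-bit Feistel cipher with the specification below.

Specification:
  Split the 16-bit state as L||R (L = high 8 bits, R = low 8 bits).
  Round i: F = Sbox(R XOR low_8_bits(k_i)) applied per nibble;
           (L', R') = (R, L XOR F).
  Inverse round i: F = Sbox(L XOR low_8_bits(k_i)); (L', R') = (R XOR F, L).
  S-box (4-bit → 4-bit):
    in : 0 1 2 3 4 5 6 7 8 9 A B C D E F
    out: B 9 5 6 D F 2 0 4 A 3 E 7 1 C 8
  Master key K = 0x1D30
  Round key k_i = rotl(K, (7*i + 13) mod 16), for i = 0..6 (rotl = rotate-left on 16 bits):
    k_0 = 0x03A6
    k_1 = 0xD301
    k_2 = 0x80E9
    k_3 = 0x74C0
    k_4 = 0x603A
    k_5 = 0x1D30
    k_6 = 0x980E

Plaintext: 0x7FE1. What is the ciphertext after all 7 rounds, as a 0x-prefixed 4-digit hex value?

0xD825

s_0 = plaintext = 0x7FE1
s_1 = Round(s_0, k_0) = 0xE1AF
s_2 = Round(s_1, k_1) = 0xAFDD
s_3 = Round(s_2, k_2) = 0xDDC2
s_4 = Round(s_3, k_3) = 0xC268
s_5 = Round(s_4, k_4) = 0x6837
s_6 = Round(s_5, k_5) = 0x37D8
s_7 = Round(s_6, k_6) = 0xD825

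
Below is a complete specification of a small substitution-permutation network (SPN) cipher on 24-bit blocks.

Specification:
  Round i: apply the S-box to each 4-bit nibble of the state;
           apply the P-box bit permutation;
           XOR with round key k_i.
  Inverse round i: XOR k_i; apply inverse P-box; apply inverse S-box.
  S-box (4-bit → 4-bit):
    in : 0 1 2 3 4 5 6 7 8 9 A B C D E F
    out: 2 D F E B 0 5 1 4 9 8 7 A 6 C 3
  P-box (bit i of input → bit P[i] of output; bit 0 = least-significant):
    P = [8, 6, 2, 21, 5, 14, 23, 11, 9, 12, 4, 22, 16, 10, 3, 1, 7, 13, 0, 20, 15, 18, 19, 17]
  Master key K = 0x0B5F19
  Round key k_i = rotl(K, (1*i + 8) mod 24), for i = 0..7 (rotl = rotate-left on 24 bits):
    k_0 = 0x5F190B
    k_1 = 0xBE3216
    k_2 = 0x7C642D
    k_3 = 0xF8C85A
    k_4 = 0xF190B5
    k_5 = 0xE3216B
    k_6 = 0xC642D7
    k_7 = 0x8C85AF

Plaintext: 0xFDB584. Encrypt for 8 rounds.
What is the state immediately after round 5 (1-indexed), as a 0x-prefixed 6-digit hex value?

0xD94E82

s_0 = plaintext = 0xFDB584
s_1 = Round(s_0, k_0) = 0xFABC42
s_2 = Round(s_1, k_1) = 0xCBEF7A
s_3 = Round(s_2, k_2) = 0x5A5686
s_4 = Round(s_3, k_3) = 0x68CB4E
s_5 = Round(s_4, k_4) = 0xD94E82
s_6 = Round(s_5, k_5) = 0x1E24BD
s_7 = Round(s_6, k_6) = 0x1D94B8
s_8 = Round(s_7, k_7) = 0x477788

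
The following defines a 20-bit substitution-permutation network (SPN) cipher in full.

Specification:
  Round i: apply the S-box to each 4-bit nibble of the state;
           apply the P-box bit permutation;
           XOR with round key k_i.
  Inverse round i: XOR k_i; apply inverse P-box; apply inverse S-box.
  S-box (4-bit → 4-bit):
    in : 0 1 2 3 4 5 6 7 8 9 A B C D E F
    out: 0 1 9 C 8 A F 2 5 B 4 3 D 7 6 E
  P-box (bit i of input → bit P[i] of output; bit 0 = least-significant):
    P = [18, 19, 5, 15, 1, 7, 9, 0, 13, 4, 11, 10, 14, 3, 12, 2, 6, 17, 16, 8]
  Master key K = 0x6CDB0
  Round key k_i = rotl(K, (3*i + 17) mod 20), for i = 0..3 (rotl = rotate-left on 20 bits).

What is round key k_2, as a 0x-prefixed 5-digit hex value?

K = 0x6CDB0
k_0 = rotl(K, (3*0+17) mod 20) = rotl(K, 17) = 0x0D9B6
k_1 = rotl(K, (3*1+17) mod 20) = rotl(K, 0) = 0x6CDB0
k_2 = rotl(K, (3*2+17) mod 20) = rotl(K, 3) = 0x66D83

0x66D83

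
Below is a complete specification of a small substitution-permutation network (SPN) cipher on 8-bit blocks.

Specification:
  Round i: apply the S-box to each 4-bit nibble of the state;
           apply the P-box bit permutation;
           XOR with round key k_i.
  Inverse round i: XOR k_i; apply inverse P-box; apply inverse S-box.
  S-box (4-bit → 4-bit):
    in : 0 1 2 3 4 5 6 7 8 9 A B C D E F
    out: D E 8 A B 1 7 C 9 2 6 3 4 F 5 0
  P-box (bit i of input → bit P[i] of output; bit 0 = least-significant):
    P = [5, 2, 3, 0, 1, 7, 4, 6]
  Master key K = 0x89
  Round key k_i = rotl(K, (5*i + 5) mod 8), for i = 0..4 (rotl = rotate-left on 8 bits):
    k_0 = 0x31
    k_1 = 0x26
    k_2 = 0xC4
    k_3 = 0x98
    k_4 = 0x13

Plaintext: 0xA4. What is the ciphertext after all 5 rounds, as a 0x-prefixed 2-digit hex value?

s_0 = plaintext = 0xA4
s_1 = Round(s_0, k_0) = 0x84
s_2 = Round(s_1, k_1) = 0x41
s_3 = Round(s_2, k_2) = 0x0B
s_4 = Round(s_3, k_3) = 0xEE
s_5 = Round(s_4, k_4) = 0x29

0x29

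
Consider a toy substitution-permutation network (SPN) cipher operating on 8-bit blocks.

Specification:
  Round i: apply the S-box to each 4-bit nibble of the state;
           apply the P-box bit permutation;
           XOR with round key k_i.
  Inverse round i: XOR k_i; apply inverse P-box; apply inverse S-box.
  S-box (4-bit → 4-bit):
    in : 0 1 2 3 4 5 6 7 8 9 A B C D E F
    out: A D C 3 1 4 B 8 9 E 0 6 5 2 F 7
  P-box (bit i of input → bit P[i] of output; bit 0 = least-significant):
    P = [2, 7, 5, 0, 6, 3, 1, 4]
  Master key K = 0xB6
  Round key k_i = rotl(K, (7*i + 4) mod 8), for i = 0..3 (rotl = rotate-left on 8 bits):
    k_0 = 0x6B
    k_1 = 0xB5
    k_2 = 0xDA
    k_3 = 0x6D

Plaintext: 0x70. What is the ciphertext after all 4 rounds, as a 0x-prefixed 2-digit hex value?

0x21

s_0 = plaintext = 0x70
s_1 = Round(s_0, k_0) = 0xFA
s_2 = Round(s_1, k_1) = 0xFF
s_3 = Round(s_2, k_2) = 0x34
s_4 = Round(s_3, k_3) = 0x21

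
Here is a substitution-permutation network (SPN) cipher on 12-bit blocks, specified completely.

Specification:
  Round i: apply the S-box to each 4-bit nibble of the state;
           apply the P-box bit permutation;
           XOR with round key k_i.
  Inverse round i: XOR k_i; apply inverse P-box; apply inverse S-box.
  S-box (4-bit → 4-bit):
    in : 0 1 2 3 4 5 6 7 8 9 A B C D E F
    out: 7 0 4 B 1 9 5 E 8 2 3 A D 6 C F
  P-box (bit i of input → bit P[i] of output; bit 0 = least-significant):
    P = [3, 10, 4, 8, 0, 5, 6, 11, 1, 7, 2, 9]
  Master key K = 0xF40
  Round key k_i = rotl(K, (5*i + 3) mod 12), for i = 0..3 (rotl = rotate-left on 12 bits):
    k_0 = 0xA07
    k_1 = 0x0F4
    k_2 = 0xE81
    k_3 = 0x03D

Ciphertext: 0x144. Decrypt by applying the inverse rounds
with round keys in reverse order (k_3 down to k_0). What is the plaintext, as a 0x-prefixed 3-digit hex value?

s_0 = ciphertext = 0x144
s_1 = InvRound(s_0, k_3) = 0x10C
s_2 = InvRound(s_1, k_2) = 0x753
s_3 = InvRound(s_2, k_1) = 0xFAB
s_4 = InvRound(s_3, k_0) = 0xD93

0xD93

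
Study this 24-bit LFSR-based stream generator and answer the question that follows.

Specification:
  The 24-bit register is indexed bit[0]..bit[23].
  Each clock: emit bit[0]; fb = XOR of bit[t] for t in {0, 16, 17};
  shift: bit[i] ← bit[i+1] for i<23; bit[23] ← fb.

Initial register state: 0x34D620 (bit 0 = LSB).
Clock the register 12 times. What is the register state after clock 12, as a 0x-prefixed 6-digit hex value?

0xF0E34D

reg_0 = 0x34D620
clock 1: out=0, reg = 0x1A6B10
clock 2: out=0, reg = 0x8D3588
clock 3: out=0, reg = 0xC69AC4
clock 4: out=0, reg = 0xE34D62
clock 5: out=0, reg = 0x71A6B1
clock 6: out=1, reg = 0x38D358
clock 7: out=0, reg = 0x1C69AC
clock 8: out=0, reg = 0x0E34D6
clock 9: out=0, reg = 0x871A6B
clock 10: out=1, reg = 0xC38D35
clock 11: out=1, reg = 0xE1C69A
clock 12: out=0, reg = 0xF0E34D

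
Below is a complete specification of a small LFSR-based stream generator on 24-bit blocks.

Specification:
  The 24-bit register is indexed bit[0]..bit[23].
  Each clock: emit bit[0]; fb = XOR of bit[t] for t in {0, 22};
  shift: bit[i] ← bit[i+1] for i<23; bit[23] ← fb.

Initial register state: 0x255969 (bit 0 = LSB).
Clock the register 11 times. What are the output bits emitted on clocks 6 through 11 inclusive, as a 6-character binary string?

reg_0 = 0x255969
clock 1: out=1, reg = 0x92ACB4
clock 2: out=0, reg = 0x49565A
clock 3: out=0, reg = 0xA4AB2D
clock 4: out=1, reg = 0xD25596
clock 5: out=0, reg = 0xE92ACB
clock 6: out=1, reg = 0x749565
clock 7: out=1, reg = 0x3A4AB2
clock 8: out=0, reg = 0x1D2559
clock 9: out=1, reg = 0x8E92AC
clock 10: out=0, reg = 0x474956
clock 11: out=0, reg = 0xA3A4AB

110100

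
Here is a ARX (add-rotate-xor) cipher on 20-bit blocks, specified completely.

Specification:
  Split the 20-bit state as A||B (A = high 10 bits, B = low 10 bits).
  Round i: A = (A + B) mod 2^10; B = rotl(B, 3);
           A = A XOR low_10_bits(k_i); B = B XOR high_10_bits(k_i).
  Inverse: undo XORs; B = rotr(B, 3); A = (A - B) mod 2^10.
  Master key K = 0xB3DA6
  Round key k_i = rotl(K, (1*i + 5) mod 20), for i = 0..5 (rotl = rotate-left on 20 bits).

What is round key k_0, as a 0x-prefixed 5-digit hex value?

0x7B4D6

K = 0xB3DA6
k_0 = rotl(K, (1*0+5) mod 20) = rotl(K, 5) = 0x7B4D6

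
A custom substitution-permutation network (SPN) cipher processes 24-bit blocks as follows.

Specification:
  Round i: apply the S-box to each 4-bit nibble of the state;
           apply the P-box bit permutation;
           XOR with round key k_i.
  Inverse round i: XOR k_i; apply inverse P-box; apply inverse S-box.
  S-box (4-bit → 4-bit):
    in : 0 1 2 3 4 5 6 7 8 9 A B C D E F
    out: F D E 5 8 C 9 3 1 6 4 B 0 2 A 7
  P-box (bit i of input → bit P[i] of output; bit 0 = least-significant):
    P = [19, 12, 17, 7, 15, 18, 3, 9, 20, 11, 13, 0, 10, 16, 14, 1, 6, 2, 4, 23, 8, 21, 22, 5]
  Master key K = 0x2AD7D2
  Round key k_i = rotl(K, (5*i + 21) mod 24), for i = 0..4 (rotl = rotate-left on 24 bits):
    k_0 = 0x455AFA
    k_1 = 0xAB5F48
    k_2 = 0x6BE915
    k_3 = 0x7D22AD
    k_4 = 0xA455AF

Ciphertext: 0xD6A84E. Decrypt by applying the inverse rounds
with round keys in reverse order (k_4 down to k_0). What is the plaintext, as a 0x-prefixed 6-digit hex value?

s_0 = ciphertext = 0xD6A84E
s_1 = InvRound(s_0, k_4) = 0x083082
s_2 = InvRound(s_1, k_3) = 0x2DE62D
s_3 = InvRound(s_2, k_2) = 0x1A8D2A
s_4 = InvRound(s_3, k_1) = 0xE6286D
s_5 = InvRound(s_4, k_0) = 0xD22542

0xD22542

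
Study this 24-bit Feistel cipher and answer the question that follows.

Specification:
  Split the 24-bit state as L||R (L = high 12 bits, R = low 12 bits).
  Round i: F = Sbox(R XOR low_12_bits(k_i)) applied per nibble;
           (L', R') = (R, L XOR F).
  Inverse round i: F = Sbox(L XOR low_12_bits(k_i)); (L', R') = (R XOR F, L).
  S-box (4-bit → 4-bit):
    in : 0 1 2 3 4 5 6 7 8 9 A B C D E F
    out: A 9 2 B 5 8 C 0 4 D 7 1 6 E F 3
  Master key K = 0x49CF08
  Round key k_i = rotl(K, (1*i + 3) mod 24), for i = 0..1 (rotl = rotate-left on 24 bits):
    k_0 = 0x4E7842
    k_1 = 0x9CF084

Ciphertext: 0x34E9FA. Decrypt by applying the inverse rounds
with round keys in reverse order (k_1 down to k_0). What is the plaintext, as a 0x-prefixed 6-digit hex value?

s_0 = ciphertext = 0x34E9FA
s_1 = InvRound(s_0, k_1) = 0x29D34E
s_2 = InvRound(s_1, k_0) = 0x4AD29D

0x4AD29D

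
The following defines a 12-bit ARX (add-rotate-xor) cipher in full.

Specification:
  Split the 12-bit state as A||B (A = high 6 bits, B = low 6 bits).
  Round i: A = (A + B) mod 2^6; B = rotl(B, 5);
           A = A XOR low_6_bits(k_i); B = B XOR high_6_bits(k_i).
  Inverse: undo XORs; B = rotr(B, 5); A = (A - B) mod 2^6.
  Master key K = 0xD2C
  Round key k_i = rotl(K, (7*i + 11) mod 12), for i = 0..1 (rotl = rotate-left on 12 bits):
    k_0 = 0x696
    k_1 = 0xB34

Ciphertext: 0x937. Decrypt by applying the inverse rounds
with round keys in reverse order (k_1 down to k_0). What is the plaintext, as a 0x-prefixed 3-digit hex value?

s_0 = ciphertext = 0x937
s_1 = InvRound(s_0, k_1) = 0x6B6
s_2 = InvRound(s_1, k_0) = 0xCD9

0xCD9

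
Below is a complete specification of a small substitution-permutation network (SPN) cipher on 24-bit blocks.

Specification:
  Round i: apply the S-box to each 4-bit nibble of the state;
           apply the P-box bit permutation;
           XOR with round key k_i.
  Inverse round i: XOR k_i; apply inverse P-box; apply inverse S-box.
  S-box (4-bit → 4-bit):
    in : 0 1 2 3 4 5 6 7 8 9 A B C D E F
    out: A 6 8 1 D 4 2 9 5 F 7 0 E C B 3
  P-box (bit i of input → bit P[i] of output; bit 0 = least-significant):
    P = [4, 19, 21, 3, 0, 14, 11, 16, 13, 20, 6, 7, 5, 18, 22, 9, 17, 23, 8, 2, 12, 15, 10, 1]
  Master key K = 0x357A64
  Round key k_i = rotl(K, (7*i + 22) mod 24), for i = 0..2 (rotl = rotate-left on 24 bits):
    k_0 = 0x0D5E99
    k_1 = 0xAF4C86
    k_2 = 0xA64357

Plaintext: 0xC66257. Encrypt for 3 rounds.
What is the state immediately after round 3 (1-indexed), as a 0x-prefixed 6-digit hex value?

0x628A5B

s_0 = plaintext = 0xC66257
s_1 = Round(s_0, k_0) = 0x89D203
s_2 = Round(s_1, k_1) = 0x6C1B12
s_3 = Round(s_2, k_2) = 0x628A5B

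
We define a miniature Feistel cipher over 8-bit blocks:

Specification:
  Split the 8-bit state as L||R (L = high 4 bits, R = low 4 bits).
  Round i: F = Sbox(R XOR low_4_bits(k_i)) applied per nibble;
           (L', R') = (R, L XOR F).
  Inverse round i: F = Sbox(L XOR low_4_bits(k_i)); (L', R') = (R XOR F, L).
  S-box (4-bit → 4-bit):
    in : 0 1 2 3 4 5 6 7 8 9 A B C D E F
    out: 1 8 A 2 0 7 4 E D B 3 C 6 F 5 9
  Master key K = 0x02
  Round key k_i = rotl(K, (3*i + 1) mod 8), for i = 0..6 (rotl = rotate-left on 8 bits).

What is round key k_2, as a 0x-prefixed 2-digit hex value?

K = 0x02
k_0 = rotl(K, (3*0+1) mod 8) = rotl(K, 1) = 0x04
k_1 = rotl(K, (3*1+1) mod 8) = rotl(K, 4) = 0x20
k_2 = rotl(K, (3*2+1) mod 8) = rotl(K, 7) = 0x01

0x01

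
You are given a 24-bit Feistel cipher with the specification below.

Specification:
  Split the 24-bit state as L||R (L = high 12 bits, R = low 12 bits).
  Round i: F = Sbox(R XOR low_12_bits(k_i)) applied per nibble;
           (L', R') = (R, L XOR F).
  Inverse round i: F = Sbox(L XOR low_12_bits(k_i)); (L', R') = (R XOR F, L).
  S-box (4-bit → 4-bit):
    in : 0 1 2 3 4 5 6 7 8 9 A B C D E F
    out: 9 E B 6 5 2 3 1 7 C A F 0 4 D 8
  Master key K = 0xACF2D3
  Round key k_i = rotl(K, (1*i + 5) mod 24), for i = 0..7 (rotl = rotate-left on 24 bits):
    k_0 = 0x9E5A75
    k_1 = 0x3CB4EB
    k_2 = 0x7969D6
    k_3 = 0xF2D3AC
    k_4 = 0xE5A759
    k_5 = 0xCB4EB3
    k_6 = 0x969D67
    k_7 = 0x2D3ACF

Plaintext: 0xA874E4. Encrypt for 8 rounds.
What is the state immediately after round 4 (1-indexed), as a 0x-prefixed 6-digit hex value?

0x885DF3

s_0 = plaintext = 0xA874E4
s_1 = Round(s_0, k_0) = 0x4E4749
s_2 = Round(s_1, k_1) = 0x74924F
s_3 = Round(s_2, k_2) = 0x24F885
s_4 = Round(s_3, k_3) = 0x885DF3
s_5 = Round(s_4, k_4) = 0xDF322F
s_6 = Round(s_5, k_5) = 0x22FD33
s_7 = Round(s_6, k_6) = 0xD33B0A
s_8 = Round(s_7, k_7) = 0xB0A331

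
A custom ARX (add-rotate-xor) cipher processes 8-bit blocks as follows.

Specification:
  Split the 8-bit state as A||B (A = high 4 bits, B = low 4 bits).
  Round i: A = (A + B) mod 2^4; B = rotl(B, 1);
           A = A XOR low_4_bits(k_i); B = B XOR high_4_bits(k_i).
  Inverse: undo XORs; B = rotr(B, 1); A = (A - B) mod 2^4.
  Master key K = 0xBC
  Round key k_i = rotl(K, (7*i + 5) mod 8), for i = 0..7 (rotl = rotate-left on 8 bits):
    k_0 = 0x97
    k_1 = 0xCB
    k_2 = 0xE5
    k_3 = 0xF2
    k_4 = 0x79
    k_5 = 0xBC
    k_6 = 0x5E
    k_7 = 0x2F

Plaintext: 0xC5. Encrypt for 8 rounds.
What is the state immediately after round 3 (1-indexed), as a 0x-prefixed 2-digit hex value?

0x9B

s_0 = plaintext = 0xC5
s_1 = Round(s_0, k_0) = 0x63
s_2 = Round(s_1, k_1) = 0x2A
s_3 = Round(s_2, k_2) = 0x9B
s_4 = Round(s_3, k_3) = 0x68
s_5 = Round(s_4, k_4) = 0x76
s_6 = Round(s_5, k_5) = 0x17
s_7 = Round(s_6, k_6) = 0x6B
s_8 = Round(s_7, k_7) = 0xE5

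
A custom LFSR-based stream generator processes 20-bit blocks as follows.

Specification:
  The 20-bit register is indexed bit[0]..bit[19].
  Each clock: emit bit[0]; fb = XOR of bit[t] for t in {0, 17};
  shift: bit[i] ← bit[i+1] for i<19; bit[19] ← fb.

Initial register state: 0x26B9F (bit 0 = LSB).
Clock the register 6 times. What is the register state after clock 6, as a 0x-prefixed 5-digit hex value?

0xB89AE

reg_0 = 0x26B9F
clock 1: out=1, reg = 0x135CF
clock 2: out=1, reg = 0x89AE7
clock 3: out=1, reg = 0xC4D73
clock 4: out=1, reg = 0xE26B9
clock 5: out=1, reg = 0x7135C
clock 6: out=0, reg = 0xB89AE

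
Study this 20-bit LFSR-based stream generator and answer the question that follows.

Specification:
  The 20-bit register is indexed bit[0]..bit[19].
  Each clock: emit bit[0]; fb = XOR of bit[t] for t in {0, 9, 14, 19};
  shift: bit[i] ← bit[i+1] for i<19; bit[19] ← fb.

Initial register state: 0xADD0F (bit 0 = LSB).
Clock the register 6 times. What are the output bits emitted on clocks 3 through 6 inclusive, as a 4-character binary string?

reg_0 = 0xADD0F
clock 1: out=1, reg = 0xD6E87
clock 2: out=1, reg = 0x6B743
clock 3: out=1, reg = 0x35BA1
clock 4: out=1, reg = 0x9ADD0
clock 5: out=0, reg = 0xCD6E8
clock 6: out=0, reg = 0xE6B74

1100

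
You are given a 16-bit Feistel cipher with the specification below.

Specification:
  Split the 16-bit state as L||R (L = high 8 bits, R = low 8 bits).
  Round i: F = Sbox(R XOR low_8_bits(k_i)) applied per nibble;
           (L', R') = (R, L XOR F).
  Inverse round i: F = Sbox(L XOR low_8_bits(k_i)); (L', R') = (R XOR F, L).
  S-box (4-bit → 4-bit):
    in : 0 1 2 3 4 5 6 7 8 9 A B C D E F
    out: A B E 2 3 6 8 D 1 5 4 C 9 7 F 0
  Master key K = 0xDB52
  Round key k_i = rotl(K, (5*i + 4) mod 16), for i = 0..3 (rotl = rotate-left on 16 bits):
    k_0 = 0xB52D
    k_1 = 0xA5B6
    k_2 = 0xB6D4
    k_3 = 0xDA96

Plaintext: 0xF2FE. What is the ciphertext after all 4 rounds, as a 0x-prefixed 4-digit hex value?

s_0 = plaintext = 0xF2FE
s_1 = Round(s_0, k_0) = 0xFE80
s_2 = Round(s_1, k_1) = 0x80D6
s_3 = Round(s_2, k_2) = 0xD62E
s_4 = Round(s_3, k_3) = 0x2E17

0x2E17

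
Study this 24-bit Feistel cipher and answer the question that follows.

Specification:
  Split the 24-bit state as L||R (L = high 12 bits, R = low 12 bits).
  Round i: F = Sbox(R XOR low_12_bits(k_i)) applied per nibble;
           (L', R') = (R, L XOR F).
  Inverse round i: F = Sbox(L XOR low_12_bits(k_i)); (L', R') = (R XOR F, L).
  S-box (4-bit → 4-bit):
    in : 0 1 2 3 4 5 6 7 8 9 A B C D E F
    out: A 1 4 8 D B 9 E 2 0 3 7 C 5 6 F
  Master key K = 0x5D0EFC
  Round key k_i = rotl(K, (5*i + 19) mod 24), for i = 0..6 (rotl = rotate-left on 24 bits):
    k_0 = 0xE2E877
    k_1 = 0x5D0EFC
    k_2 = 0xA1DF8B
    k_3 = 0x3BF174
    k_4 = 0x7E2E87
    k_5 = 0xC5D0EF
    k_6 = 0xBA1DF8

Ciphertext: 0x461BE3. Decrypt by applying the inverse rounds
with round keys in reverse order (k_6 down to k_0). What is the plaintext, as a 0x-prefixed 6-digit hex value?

0xF0DED7

s_0 = ciphertext = 0x461BE3
s_1 = InvRound(s_0, k_6) = 0xBE3461
s_2 = InvRound(s_1, k_5) = 0x3CDBE3
s_3 = InvRound(s_2, k_4) = 0xE303CD
s_4 = InvRound(s_3, k_3) = 0xC10E30
s_5 = InvRound(s_4, k_2) = 0x637C10
s_6 = InvRound(s_5, k_1) = 0xED7637
s_7 = InvRound(s_6, k_0) = 0xF0DED7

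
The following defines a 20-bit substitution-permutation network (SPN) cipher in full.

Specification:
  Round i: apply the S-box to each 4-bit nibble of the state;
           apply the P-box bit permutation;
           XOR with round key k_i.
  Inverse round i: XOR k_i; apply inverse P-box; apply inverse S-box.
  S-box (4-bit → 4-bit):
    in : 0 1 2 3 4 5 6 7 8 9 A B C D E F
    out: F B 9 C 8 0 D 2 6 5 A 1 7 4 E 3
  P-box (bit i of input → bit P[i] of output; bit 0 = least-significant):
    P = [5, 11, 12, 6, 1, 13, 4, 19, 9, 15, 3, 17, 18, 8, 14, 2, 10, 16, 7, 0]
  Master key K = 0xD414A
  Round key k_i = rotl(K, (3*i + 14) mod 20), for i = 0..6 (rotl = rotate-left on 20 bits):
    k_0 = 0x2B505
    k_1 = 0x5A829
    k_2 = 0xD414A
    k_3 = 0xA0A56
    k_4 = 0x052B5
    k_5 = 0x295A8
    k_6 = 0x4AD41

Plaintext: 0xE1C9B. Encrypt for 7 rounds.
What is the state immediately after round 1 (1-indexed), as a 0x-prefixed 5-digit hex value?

s_0 = plaintext = 0xE1C9B
s_1 = Round(s_0, k_0) = 0x736BA
s_2 = Round(s_1, k_1) = 0x6E267
s_3 = Round(s_2, k_2) = 0x70EDD
s_4 = Round(s_3, k_3) = 0xDDB4A
s_5 = Round(s_4, k_4) = 0x81875
s_6 = Round(s_5, k_5) = 0x73424
s_7 = Round(s_6, k_6) = 0xFED07

0x736BA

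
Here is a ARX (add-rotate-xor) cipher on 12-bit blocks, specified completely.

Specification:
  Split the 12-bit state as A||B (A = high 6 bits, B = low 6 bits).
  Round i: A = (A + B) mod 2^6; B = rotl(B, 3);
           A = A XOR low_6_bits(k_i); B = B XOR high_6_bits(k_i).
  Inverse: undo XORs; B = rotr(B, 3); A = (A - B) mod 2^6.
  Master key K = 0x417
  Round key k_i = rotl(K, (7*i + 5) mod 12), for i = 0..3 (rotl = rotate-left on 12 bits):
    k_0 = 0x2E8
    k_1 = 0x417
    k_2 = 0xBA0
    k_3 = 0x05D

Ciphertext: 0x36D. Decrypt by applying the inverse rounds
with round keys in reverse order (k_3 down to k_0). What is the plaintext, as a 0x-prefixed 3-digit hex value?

0x910

s_0 = ciphertext = 0x36D
s_1 = InvRound(s_0, k_3) = 0xAE5
s_2 = InvRound(s_1, k_2) = 0xC99
s_3 = InvRound(s_2, k_1) = 0x709
s_4 = InvRound(s_3, k_0) = 0x910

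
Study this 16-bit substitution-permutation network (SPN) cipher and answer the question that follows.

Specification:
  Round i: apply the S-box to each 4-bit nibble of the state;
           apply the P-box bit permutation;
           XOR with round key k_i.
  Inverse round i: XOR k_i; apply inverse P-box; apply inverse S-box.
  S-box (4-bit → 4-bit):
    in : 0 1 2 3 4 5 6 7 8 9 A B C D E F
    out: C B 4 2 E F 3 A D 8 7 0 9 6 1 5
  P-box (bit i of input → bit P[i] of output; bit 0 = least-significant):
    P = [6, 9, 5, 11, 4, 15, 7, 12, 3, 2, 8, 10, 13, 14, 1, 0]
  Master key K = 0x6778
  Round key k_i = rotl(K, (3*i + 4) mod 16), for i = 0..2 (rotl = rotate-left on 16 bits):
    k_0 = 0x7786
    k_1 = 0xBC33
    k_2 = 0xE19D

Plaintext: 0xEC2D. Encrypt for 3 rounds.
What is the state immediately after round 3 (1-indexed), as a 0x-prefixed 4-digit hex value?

s_0 = plaintext = 0xEC2D
s_1 = Round(s_0, k_0) = 0x512E
s_2 = Round(s_1, k_1) = 0xD8FC
s_3 = Round(s_2, k_2) = 0xAC47

0xAC47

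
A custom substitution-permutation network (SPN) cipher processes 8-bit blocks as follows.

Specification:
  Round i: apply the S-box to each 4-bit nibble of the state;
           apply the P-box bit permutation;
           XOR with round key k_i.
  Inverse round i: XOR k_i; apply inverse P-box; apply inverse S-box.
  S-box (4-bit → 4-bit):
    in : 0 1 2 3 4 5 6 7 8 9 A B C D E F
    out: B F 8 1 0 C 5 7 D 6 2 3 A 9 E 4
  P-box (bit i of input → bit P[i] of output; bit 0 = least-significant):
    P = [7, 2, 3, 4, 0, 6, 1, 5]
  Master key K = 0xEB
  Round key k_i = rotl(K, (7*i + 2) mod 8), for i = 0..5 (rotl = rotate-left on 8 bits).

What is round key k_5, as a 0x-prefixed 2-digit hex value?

K = 0xEB
k_0 = rotl(K, (7*0+2) mod 8) = rotl(K, 2) = 0xAF
k_1 = rotl(K, (7*1+2) mod 8) = rotl(K, 1) = 0xD7
k_2 = rotl(K, (7*2+2) mod 8) = rotl(K, 0) = 0xEB
k_3 = rotl(K, (7*3+2) mod 8) = rotl(K, 7) = 0xF5
k_4 = rotl(K, (7*4+2) mod 8) = rotl(K, 6) = 0xFA
k_5 = rotl(K, (7*5+2) mod 8) = rotl(K, 5) = 0x7D

0x7D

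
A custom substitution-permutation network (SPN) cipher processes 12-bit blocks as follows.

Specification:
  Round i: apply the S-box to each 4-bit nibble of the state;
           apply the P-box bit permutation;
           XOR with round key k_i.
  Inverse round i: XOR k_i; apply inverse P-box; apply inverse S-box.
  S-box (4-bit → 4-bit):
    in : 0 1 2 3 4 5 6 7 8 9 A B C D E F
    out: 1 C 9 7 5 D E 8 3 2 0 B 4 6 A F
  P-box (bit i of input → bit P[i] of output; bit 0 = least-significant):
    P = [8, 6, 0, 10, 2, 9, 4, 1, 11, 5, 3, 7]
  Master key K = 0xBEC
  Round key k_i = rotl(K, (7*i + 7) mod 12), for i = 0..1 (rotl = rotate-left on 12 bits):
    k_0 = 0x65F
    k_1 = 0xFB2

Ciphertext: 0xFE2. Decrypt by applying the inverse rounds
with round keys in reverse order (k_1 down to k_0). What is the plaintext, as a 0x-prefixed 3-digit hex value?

s_0 = ciphertext = 0xFE2
s_1 = InvRound(s_0, k_1) = 0xAC9
s_2 = InvRound(s_1, k_0) = 0x257

0x257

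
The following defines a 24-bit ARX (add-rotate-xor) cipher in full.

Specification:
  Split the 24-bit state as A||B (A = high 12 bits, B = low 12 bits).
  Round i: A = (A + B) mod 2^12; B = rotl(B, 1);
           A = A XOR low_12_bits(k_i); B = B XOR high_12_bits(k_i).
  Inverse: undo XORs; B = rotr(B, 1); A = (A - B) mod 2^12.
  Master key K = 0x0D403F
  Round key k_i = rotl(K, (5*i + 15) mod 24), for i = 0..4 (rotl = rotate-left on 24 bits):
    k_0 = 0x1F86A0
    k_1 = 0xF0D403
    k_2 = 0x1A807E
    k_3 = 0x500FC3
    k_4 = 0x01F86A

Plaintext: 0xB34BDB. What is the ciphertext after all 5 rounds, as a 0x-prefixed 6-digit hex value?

s_0 = plaintext = 0xB34BDB
s_1 = Round(s_0, k_0) = 0x1AF64F
s_2 = Round(s_1, k_1) = 0x3FD393
s_3 = Round(s_2, k_2) = 0x7EE68E
s_4 = Round(s_3, k_3) = 0x1BF81C
s_5 = Round(s_4, k_4) = 0x1B1026

0x1B1026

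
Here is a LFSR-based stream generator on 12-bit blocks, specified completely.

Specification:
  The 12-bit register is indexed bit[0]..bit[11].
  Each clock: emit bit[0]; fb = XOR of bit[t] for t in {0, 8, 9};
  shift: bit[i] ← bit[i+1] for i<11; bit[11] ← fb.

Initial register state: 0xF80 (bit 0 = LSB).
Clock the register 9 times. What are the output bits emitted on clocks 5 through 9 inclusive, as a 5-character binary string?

reg_0 = 0xF80
clock 1: out=0, reg = 0x7C0
clock 2: out=0, reg = 0x3E0
clock 3: out=0, reg = 0x1F0
clock 4: out=0, reg = 0x8F8
clock 5: out=0, reg = 0x47C
clock 6: out=0, reg = 0x23E
clock 7: out=0, reg = 0x91F
clock 8: out=1, reg = 0x48F
clock 9: out=1, reg = 0xA47

00011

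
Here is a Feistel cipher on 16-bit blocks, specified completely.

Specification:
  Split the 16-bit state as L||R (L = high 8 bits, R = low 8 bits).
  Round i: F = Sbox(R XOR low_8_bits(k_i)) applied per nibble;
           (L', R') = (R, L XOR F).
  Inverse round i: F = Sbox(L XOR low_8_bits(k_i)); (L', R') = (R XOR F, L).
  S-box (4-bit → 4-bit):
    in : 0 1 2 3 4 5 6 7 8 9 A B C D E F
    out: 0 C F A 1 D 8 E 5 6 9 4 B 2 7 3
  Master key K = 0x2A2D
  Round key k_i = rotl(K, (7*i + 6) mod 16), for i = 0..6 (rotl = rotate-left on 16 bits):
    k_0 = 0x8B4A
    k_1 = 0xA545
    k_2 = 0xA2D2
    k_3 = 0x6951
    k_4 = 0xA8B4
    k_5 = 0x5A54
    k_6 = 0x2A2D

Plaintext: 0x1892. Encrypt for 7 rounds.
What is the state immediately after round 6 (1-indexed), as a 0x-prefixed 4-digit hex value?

s_0 = plaintext = 0x1892
s_1 = Round(s_0, k_0) = 0x923D
s_2 = Round(s_1, k_1) = 0x3D77
s_3 = Round(s_2, k_2) = 0x77A0
s_4 = Round(s_3, k_3) = 0xA04B
s_5 = Round(s_4, k_4) = 0x4B93
s_6 = Round(s_5, k_5) = 0x93F5
s_7 = Round(s_6, k_6) = 0xF5B6

0x93F5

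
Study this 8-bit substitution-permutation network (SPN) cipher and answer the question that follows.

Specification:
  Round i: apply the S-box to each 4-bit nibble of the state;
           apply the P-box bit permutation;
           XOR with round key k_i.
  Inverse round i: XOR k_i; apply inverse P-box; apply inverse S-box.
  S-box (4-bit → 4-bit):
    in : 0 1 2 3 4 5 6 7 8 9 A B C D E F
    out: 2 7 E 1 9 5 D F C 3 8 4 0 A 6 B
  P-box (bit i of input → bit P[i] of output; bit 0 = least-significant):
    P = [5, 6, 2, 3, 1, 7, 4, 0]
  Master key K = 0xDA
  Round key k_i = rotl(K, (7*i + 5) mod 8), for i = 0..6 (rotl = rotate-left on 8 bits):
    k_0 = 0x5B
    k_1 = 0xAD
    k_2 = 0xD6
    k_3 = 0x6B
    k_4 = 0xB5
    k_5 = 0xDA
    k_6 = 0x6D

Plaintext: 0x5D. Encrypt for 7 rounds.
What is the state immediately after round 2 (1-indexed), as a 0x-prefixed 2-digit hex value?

0x49

s_0 = plaintext = 0x5D
s_1 = Round(s_0, k_0) = 0x01
s_2 = Round(s_1, k_1) = 0x49
s_3 = Round(s_2, k_2) = 0xB5
s_4 = Round(s_3, k_3) = 0x5F
s_5 = Round(s_4, k_4) = 0xCF
s_6 = Round(s_5, k_5) = 0xB2
s_7 = Round(s_6, k_6) = 0x31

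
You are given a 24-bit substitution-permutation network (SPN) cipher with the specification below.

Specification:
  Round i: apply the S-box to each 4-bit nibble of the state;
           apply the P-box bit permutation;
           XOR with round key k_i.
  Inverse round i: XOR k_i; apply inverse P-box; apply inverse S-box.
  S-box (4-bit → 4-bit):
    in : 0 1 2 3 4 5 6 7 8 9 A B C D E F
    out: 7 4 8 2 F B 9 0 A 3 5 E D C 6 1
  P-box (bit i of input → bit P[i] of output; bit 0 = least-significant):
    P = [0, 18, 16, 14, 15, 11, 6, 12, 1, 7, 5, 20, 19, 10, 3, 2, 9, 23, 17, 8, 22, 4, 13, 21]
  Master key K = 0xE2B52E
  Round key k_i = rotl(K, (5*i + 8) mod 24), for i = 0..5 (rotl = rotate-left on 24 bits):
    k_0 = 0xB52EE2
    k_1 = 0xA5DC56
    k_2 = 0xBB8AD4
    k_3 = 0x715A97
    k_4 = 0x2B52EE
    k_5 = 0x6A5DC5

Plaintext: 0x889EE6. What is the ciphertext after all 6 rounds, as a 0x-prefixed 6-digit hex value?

0x3921C6

s_0 = plaintext = 0x889EE6
s_1 = Round(s_0, k_0) = 0x1D6313
s_2 = Round(s_1, k_1) = 0xABFD92
s_3 = Round(s_2, k_2) = 0x6163F4
s_4 = Round(s_3, k_3) = 0x1E9A12
s_5 = Round(s_4, k_4) = 0xA1368C
s_6 = Round(s_5, k_5) = 0x3921C6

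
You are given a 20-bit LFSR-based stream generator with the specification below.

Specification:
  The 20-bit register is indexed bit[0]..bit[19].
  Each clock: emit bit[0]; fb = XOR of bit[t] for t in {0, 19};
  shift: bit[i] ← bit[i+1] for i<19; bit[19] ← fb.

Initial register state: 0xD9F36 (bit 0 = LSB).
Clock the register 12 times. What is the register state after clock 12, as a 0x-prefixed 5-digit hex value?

0xAEDD9

reg_0 = 0xD9F36
clock 1: out=0, reg = 0xECF9B
clock 2: out=1, reg = 0x767CD
clock 3: out=1, reg = 0xBB3E6
clock 4: out=0, reg = 0xDD9F3
clock 5: out=1, reg = 0x6ECF9
clock 6: out=1, reg = 0xB767C
clock 7: out=0, reg = 0xDBB3E
clock 8: out=0, reg = 0xEDD9F
clock 9: out=1, reg = 0x76ECF
clock 10: out=1, reg = 0xBB767
clock 11: out=1, reg = 0x5DBB3
clock 12: out=1, reg = 0xAEDD9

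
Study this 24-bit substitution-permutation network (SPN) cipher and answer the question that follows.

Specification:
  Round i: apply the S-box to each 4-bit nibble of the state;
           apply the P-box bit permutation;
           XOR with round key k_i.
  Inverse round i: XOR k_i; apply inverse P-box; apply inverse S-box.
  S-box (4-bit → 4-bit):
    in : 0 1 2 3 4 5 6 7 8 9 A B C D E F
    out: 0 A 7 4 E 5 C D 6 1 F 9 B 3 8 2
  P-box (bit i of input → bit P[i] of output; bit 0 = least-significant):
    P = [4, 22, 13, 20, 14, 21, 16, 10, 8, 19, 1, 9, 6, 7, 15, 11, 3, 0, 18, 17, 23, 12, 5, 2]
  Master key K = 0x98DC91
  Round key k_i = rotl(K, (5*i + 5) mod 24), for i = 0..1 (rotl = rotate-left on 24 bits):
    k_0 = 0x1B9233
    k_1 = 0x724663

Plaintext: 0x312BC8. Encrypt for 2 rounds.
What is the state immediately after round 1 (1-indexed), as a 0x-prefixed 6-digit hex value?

0x7975D2

s_0 = plaintext = 0x312BC8
s_1 = Round(s_0, k_0) = 0x7975D2
s_2 = Round(s_1, k_1) = 0x92AF1D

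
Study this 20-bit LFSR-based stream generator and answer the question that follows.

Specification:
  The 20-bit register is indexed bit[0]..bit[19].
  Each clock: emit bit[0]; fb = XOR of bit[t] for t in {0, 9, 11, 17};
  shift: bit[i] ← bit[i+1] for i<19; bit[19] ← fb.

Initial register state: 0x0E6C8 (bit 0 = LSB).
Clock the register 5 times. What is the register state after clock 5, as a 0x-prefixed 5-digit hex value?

0xF8736

reg_0 = 0x0E6C8
clock 1: out=0, reg = 0x87364
clock 2: out=0, reg = 0xC39B2
clock 3: out=0, reg = 0xE1CD9
clock 4: out=1, reg = 0xF0E6C
clock 5: out=0, reg = 0xF8736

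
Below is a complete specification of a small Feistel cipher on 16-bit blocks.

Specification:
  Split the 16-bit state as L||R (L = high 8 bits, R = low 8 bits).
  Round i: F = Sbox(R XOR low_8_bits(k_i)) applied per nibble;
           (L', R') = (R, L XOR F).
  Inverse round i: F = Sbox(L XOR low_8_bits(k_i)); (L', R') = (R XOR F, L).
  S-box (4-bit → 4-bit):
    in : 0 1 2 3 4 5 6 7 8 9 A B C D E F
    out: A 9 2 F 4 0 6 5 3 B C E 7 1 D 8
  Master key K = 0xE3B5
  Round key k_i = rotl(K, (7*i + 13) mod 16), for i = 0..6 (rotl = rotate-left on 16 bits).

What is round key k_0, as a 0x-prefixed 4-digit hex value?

K = 0xE3B5
k_0 = rotl(K, (7*0+13) mod 16) = rotl(K, 13) = 0xBC76

0xBC76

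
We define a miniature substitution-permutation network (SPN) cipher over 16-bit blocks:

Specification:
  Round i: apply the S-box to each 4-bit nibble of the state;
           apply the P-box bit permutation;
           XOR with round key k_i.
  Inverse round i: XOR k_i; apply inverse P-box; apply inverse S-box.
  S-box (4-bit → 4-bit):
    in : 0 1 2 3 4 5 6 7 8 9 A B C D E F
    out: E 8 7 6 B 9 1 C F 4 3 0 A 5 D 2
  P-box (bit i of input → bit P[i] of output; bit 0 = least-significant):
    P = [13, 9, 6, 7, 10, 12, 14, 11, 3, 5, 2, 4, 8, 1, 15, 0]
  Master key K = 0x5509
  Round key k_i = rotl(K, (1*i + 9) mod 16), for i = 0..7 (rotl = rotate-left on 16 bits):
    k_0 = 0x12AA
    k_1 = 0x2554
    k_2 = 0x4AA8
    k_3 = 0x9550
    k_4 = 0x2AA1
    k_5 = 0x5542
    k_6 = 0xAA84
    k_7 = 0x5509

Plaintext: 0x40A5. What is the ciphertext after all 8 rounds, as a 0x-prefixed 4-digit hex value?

0x097A

s_0 = plaintext = 0x40A5
s_1 = Round(s_0, k_0) = 0x271D
s_2 = Round(s_1, k_1) = 0x8C02
s_3 = Round(s_2, k_2) = 0xB1DB
s_4 = Round(s_3, k_3) = 0xD140
s_5 = Round(s_4, k_4) = 0xB571
s_6 = Round(s_5, k_5) = 0x1DDA
s_7 = Round(s_6, k_6) = 0xCC89
s_8 = Round(s_7, k_7) = 0x097A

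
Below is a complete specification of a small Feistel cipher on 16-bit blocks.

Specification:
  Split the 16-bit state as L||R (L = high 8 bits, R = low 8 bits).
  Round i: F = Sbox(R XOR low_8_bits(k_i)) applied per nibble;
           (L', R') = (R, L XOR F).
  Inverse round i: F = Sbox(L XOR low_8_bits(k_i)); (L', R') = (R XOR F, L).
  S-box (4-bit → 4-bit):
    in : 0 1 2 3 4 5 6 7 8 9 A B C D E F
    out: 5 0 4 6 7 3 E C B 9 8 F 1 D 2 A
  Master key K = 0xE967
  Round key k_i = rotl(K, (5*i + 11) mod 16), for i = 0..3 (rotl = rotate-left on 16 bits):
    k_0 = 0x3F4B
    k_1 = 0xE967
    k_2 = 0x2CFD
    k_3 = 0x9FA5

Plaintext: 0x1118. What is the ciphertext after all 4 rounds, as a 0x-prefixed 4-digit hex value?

s_0 = plaintext = 0x1118
s_1 = Round(s_0, k_0) = 0x1827
s_2 = Round(s_1, k_1) = 0x276D
s_3 = Round(s_2, k_2) = 0x6DB2
s_4 = Round(s_3, k_3) = 0xB261

0xB261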